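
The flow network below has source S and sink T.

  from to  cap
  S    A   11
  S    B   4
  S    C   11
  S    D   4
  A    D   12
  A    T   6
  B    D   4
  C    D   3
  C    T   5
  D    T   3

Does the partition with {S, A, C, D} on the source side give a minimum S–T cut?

No — its capacity is 18, but the minimum cut has capacity 14.

Given cut capacity: 4 + 6 + 5 + 3 = 18.
Augment S→A→T: bottleneck 6, flow now 6.
Augment S→C→T: bottleneck 5, flow now 11.
Augment S→D→T: bottleneck 3, flow now 14.
No augmenting path remains; maximum flow = 14.
In the residual graph, reachable from S: {S, A, B, C, D}.
Min-cut edges: A→T (6), C→T (5), D→T (3); capacity 6 + 5 + 3 = 14.
Cut capacity 18 exceeds the max flow 14, so it is not minimum.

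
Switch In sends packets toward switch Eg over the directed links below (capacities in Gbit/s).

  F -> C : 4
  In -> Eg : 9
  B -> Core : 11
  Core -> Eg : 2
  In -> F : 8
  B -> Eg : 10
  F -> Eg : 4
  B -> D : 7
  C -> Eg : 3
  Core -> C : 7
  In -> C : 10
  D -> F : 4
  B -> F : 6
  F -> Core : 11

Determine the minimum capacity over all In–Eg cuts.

18

Augment In→Eg: bottleneck 9, flow now 9.
Augment In→F→Eg: bottleneck 4, flow now 13.
Augment In→C→Eg: bottleneck 3, flow now 16.
Augment In→F→Core→Eg: bottleneck 2, flow now 18.
No augmenting path remains; maximum flow = 18.
By max-flow min-cut, the minimum cut capacity equals the max flow.
In the residual graph, reachable from In: {In, F, Core, C}.
Min-cut edges: In→Eg (9), F→Eg (4), Core→Eg (2), C→Eg (3); capacity 9 + 4 + 2 + 3 = 18.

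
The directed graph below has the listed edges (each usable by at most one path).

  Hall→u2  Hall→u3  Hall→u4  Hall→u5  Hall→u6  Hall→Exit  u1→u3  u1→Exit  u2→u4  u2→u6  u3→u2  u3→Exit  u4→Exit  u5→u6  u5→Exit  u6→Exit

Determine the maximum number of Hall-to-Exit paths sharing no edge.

Assign every edge capacity 1; by Menger, the answer equals the max flow.
Path Hall→Exit (+1); total 1.
Path Hall→u3→Exit (+1); total 2.
Path Hall→u4→Exit (+1); total 3.
Path Hall→u5→Exit (+1); total 4.
Path Hall→u6→Exit (+1); total 5.
No residual Hall→Exit path; max flow = 5.
Certifying cut of size 5: {Hall→Exit, Hall→u3, Hall→u5, u4→Exit, u6→Exit}.

5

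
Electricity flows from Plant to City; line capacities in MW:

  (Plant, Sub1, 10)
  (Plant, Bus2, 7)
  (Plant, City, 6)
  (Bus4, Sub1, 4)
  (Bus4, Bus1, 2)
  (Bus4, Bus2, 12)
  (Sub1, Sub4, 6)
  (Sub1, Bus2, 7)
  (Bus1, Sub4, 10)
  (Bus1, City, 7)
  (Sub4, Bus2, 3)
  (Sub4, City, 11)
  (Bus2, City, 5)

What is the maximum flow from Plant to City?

Augment Plant→City: bottleneck 6, flow now 6.
Augment Plant→Bus2→City: bottleneck 5, flow now 11.
Augment Plant→Sub1→Sub4→City: bottleneck 6, flow now 17.
No augmenting path remains; maximum flow = 17.
In the residual graph, reachable from Plant: {Plant, Sub1, Bus2}.
Min-cut edges: Plant→City (6), Sub1→Sub4 (6), Bus2→City (5); capacity 6 + 6 + 5 = 17.
This cut is saturated, so no flow can exceed 17.

17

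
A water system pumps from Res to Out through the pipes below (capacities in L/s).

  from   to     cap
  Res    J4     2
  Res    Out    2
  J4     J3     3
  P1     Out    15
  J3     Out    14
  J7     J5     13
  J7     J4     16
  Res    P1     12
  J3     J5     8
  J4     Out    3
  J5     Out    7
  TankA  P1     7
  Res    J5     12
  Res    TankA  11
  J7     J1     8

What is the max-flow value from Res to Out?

Augment Res→Out: bottleneck 2, flow now 2.
Augment Res→J4→Out: bottleneck 2, flow now 4.
Augment Res→P1→Out: bottleneck 12, flow now 16.
Augment Res→J5→Out: bottleneck 7, flow now 23.
Augment Res→TankA→P1→Out: bottleneck 3, flow now 26.
No augmenting path remains; maximum flow = 26.
In the residual graph, reachable from Res: {Res, TankA, P1, J5}.
Min-cut edges: Res→J4 (2), Res→Out (2), P1→Out (15), J5→Out (7); capacity 2 + 2 + 15 + 7 = 26.
This cut is saturated, so no flow can exceed 26.

26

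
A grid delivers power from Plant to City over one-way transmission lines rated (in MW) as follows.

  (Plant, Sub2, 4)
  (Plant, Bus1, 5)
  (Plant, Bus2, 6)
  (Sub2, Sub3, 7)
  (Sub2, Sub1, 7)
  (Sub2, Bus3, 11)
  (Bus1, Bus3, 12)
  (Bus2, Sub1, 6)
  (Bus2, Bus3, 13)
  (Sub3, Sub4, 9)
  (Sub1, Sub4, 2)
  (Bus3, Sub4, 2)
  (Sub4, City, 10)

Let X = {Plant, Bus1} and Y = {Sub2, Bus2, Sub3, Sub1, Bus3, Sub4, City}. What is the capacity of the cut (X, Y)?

Edges leaving {Plant, Bus1}: Plant→Sub2 (4), Plant→Bus2 (6), Bus1→Bus3 (12).
Cut capacity = 4 + 6 + 12 = 22.

22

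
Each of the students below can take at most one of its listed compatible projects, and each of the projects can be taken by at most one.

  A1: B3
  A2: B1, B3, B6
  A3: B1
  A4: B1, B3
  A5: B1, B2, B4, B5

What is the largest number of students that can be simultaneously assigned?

Unit-capacity flow: source→left, listed edges, right→sink; max matching = max flow.
Augmenting path A1→B3 (+1); matched 1.
Augmenting path A2→B1 (+1); matched 2.
Augmenting path A5→B2 (+1); matched 3.
Augmenting path A3→B1→A2→B6 (+1); matched 4.
No augmenting path remains; maximum matching = 4.
König certificate: {A2, A5, B1, B3} is a vertex cover of size 4 (every listed pair touches it), so no matching can be larger.

4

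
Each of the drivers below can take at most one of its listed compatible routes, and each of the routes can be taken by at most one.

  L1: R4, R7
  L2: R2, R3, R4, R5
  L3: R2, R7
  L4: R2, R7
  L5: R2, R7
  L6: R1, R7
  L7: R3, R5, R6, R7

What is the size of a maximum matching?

6

Unit-capacity flow: source→left, listed edges, right→sink; max matching = max flow.
Augmenting path L1→R4 (+1); matched 1.
Augmenting path L2→R2 (+1); matched 2.
Augmenting path L3→R7 (+1); matched 3.
Augmenting path L6→R1 (+1); matched 4.
Augmenting path L7→R3 (+1); matched 5.
Augmenting path L4→R2→L2→R5 (+1); matched 6.
No augmenting path remains; maximum matching = 6.
König certificate: {L1, L2, L6, L7, R2, R7} is a vertex cover of size 6 (every listed pair touches it), so no matching can be larger.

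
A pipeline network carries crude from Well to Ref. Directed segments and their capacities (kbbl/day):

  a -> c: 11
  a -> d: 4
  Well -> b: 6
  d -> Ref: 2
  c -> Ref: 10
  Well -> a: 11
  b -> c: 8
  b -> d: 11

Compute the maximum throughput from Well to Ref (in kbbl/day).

12

Augment Well→a→c→Ref: bottleneck 10, flow now 10.
Augment Well→a→d→Ref: bottleneck 1, flow now 11.
Augment Well→b→d→Ref: bottleneck 1, flow now 12.
No augmenting path remains; maximum flow = 12.
In the residual graph, reachable from Well: {Well, a, b, c, d}.
Min-cut edges: c→Ref (10), d→Ref (2); capacity 10 + 2 = 12.
This cut is saturated, so no flow can exceed 12.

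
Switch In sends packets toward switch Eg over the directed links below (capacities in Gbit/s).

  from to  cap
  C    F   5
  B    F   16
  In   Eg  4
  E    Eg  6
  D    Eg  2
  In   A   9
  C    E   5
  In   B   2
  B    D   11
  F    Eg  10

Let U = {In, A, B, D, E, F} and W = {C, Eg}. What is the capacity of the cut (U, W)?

22

Edges leaving {In, A, B, D, E, F}: In→Eg (4), D→Eg (2), E→Eg (6), F→Eg (10).
Cut capacity = 4 + 2 + 6 + 10 = 22.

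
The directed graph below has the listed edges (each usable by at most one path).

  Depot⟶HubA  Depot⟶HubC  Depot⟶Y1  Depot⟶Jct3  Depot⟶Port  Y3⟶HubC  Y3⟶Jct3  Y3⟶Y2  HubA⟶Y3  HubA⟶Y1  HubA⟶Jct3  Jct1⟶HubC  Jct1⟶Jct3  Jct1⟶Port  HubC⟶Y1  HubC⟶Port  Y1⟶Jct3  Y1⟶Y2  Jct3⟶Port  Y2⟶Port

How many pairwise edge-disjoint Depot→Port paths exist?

4

Assign every edge capacity 1; by Menger, the answer equals the max flow.
Path Depot→Port (+1); total 1.
Path Depot→HubC→Port (+1); total 2.
Path Depot→Jct3→Port (+1); total 3.
Path Depot→Y1→Y2→Port (+1); total 4.
No residual Depot→Port path; max flow = 4.
Certifying cut of size 4: {Depot→Port, HubC→Port, Jct3→Port, Y2→Port}.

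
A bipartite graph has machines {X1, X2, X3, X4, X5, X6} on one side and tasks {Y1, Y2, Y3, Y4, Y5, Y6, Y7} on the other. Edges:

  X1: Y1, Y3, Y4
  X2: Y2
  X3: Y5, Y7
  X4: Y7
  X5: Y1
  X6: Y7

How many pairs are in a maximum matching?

5

Unit-capacity flow: source→left, listed edges, right→sink; max matching = max flow.
Augmenting path X1→Y1 (+1); matched 1.
Augmenting path X2→Y2 (+1); matched 2.
Augmenting path X3→Y5 (+1); matched 3.
Augmenting path X4→Y7 (+1); matched 4.
Augmenting path X5→Y1→X1→Y3 (+1); matched 5.
No augmenting path remains; maximum matching = 5.
König certificate: {X1, X2, X3, X5, Y7} is a vertex cover of size 5 (every listed pair touches it), so no matching can be larger.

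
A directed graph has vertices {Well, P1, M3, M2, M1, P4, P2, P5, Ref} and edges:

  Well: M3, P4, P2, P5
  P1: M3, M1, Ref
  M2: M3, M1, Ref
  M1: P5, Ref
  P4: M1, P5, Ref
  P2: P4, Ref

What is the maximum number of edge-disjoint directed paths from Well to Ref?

2

Assign every edge capacity 1; by Menger, the answer equals the max flow.
Path Well→P4→Ref (+1); total 1.
Path Well→P2→Ref (+1); total 2.
No residual Well→Ref path; max flow = 2.
Certifying cut of size 2: {Well→P2, Well→P4}.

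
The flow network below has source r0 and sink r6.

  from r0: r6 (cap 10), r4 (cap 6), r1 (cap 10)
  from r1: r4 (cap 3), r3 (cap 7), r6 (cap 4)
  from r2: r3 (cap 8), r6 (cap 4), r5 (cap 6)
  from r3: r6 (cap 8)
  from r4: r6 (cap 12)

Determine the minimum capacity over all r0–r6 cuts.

26

Augment r0→r6: bottleneck 10, flow now 10.
Augment r0→r1→r6: bottleneck 4, flow now 14.
Augment r0→r4→r6: bottleneck 6, flow now 20.
Augment r0→r1→r3→r6: bottleneck 6, flow now 26.
No augmenting path remains; maximum flow = 26.
By max-flow min-cut, the minimum cut capacity equals the max flow.
In the residual graph, reachable from r0: {r0}.
Min-cut edges: r0→r1 (10), r0→r4 (6), r0→r6 (10); capacity 10 + 6 + 10 = 26.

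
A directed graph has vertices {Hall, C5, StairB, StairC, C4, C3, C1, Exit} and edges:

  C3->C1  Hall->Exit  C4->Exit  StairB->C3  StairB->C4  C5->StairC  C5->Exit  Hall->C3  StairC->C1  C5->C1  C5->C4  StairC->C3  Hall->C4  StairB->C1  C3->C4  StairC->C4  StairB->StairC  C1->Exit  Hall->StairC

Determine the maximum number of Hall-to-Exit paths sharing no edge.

3

Assign every edge capacity 1; by Menger, the answer equals the max flow.
Path Hall→Exit (+1); total 1.
Path Hall→C4→Exit (+1); total 2.
Path Hall→StairC→C1→Exit (+1); total 3.
No residual Hall→Exit path; max flow = 3.
Certifying cut of size 3: {C1→Exit, C4→Exit, Hall→Exit}.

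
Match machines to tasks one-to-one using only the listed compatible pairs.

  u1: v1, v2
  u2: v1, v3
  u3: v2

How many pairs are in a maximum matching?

3

Unit-capacity flow: source→left, listed edges, right→sink; max matching = max flow.
Augmenting path u1→v1 (+1); matched 1.
Augmenting path u2→v3 (+1); matched 2.
Augmenting path u3→v2 (+1); matched 3.
No augmenting path remains; maximum matching = 3.
König certificate: {u1, u2, u3} is a vertex cover of size 3 (every listed pair touches it), so no matching can be larger.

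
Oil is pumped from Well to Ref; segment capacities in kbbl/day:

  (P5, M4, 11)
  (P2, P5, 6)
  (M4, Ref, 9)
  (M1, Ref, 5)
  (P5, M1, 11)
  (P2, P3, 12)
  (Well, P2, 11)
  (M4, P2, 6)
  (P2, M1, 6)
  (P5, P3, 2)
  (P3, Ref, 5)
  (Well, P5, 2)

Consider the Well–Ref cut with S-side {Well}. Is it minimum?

Given cut capacity: 2 + 11 = 13.
Augment Well→P5→P3→Ref: bottleneck 2, flow now 2.
Augment Well→P2→P3→Ref: bottleneck 3, flow now 5.
Augment Well→P2→M1→Ref: bottleneck 5, flow now 10.
Augment Well→P2→P5→M4→Ref: bottleneck 3, flow now 13.
No augmenting path remains; maximum flow = 13.
Cut capacity 13 equals the max flow, so it is a minimum cut.

Yes — it is a minimum cut (capacity 13).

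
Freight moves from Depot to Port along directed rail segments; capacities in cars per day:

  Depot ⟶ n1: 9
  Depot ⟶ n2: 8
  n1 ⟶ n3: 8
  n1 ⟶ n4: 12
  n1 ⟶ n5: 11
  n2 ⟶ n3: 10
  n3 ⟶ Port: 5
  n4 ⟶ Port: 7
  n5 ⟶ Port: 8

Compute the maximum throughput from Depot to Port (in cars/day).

14

Augment Depot→n1→n3→Port: bottleneck 5, flow now 5.
Augment Depot→n1→n4→Port: bottleneck 4, flow now 9.
Augment Depot→n2→n3→n1→n4→Port: bottleneck 3, flow now 12. (uses reverse residual edge)
Augment Depot→n2→n3→n1→n5→Port: bottleneck 2, flow now 14. (uses reverse residual edge)
No augmenting path remains; maximum flow = 14.
In the residual graph, reachable from Depot: {Depot, n2, n3}.
Min-cut edges: Depot→n1 (9), n3→Port (5); capacity 9 + 5 = 14.
This cut is saturated, so no flow can exceed 14.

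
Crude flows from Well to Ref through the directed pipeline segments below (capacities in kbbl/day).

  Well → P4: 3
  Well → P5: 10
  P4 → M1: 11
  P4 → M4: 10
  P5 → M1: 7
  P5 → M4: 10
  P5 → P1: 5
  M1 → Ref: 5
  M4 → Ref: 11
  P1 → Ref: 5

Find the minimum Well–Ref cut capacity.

Augment Well→P4→M1→Ref: bottleneck 3, flow now 3.
Augment Well→P5→M1→Ref: bottleneck 2, flow now 5.
Augment Well→P5→M4→Ref: bottleneck 8, flow now 13.
No augmenting path remains; maximum flow = 13.
By max-flow min-cut, the minimum cut capacity equals the max flow.
In the residual graph, reachable from Well: {Well}.
Min-cut edges: Well→P4 (3), Well→P5 (10); capacity 3 + 10 = 13.

13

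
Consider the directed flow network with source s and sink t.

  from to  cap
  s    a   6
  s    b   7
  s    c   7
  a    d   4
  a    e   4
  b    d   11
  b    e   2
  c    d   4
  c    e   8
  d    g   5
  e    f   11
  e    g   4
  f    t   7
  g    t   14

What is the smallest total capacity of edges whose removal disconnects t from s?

16

Augment s→a→d→g→t: bottleneck 4, flow now 4.
Augment s→a→e→f→t: bottleneck 2, flow now 6.
Augment s→b→d→g→t: bottleneck 1, flow now 7.
Augment s→b→e→f→t: bottleneck 2, flow now 9.
Augment s→c→e→f→t: bottleneck 3, flow now 12.
Augment s→c→e→g→t: bottleneck 4, flow now 16.
No augmenting path remains; maximum flow = 16.
By max-flow min-cut, the minimum cut capacity equals the max flow.
In the residual graph, reachable from s: {s, a, b, c, d, e, f}.
Min-cut edges: d→g (5), e→g (4), f→t (7); capacity 5 + 4 + 7 = 16.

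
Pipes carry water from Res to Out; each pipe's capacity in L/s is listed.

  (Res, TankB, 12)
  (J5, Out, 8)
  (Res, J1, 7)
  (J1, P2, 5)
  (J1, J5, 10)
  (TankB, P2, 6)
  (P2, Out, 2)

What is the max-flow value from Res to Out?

Augment Res→J1→P2→Out: bottleneck 2, flow now 2.
Augment Res→J1→J5→Out: bottleneck 5, flow now 7.
Augment Res→TankB→P2→J1→J5→Out: bottleneck 2, flow now 9. (uses reverse residual edge)
No augmenting path remains; maximum flow = 9.
In the residual graph, reachable from Res: {Res, TankB, P2}.
Min-cut edges: Res→J1 (7), P2→Out (2); capacity 7 + 2 = 9.
This cut is saturated, so no flow can exceed 9.

9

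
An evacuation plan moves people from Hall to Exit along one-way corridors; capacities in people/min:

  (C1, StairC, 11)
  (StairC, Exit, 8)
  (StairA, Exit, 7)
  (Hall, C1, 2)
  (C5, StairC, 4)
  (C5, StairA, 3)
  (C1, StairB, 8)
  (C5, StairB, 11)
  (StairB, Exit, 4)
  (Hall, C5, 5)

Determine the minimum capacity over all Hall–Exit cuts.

Augment Hall→C5→StairB→Exit: bottleneck 4, flow now 4.
Augment Hall→C5→StairA→Exit: bottleneck 1, flow now 5.
Augment Hall→C1→StairC→Exit: bottleneck 2, flow now 7.
No augmenting path remains; maximum flow = 7.
By max-flow min-cut, the minimum cut capacity equals the max flow.
In the residual graph, reachable from Hall: {Hall}.
Min-cut edges: Hall→C5 (5), Hall→C1 (2); capacity 5 + 2 = 7.

7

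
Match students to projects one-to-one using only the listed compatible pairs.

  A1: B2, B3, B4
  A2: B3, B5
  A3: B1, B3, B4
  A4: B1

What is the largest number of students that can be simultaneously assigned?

4

Unit-capacity flow: source→left, listed edges, right→sink; max matching = max flow.
Augmenting path A1→B2 (+1); matched 1.
Augmenting path A2→B3 (+1); matched 2.
Augmenting path A3→B1 (+1); matched 3.
Augmenting path A4→B1→A3→B4 (+1); matched 4.
No augmenting path remains; maximum matching = 4.
König certificate: {A1, A2, A3, A4} is a vertex cover of size 4 (every listed pair touches it), so no matching can be larger.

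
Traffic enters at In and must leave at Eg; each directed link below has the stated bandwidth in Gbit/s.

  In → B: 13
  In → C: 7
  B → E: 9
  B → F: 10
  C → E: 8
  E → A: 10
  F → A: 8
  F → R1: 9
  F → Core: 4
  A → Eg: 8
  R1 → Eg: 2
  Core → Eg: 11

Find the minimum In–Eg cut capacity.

14

Augment In→B→E→A→Eg: bottleneck 8, flow now 8.
Augment In→B→F→R1→Eg: bottleneck 2, flow now 10.
Augment In→B→F→Core→Eg: bottleneck 3, flow now 13.
Augment In→C→E→B→F→Core→Eg: bottleneck 1, flow now 14. (uses reverse residual edge)
No augmenting path remains; maximum flow = 14.
By max-flow min-cut, the minimum cut capacity equals the max flow.
In the residual graph, reachable from In: {In, B, C, E, F, A, R1}.
Min-cut edges: F→Core (4), A→Eg (8), R1→Eg (2); capacity 4 + 8 + 2 = 14.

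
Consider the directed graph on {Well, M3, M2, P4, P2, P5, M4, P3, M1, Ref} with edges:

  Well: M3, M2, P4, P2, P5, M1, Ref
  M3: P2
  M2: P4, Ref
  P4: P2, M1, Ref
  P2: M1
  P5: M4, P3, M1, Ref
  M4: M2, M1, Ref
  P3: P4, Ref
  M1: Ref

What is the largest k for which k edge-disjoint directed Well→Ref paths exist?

Assign every edge capacity 1; by Menger, the answer equals the max flow.
Path Well→Ref (+1); total 1.
Path Well→M2→Ref (+1); total 2.
Path Well→P4→Ref (+1); total 3.
Path Well→P5→Ref (+1); total 4.
Path Well→M1→Ref (+1); total 5.
No residual Well→Ref path; max flow = 5.
Certifying cut of size 5: {M1→Ref, Well→M2, Well→P4, Well→P5, Well→Ref}.

5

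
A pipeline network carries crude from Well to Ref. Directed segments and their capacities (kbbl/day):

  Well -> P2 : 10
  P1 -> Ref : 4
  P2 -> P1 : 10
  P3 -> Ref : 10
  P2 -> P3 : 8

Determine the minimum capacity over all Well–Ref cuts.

Augment Well→P2→P3→Ref: bottleneck 8, flow now 8.
Augment Well→P2→P1→Ref: bottleneck 2, flow now 10.
No augmenting path remains; maximum flow = 10.
By max-flow min-cut, the minimum cut capacity equals the max flow.
In the residual graph, reachable from Well: {Well}.
Min-cut edges: Well→P2 (10); capacity 10 = 10.

10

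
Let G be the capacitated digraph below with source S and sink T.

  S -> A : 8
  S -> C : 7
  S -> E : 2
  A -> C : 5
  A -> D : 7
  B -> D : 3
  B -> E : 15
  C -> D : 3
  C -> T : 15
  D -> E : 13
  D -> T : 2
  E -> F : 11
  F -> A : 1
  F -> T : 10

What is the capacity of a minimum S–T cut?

17

Augment S→C→T: bottleneck 7, flow now 7.
Augment S→A→C→T: bottleneck 5, flow now 12.
Augment S→A→D→T: bottleneck 2, flow now 14.
Augment S→E→F→T: bottleneck 2, flow now 16.
Augment S→A→D→E→F→T: bottleneck 1, flow now 17.
No augmenting path remains; maximum flow = 17.
By max-flow min-cut, the minimum cut capacity equals the max flow.
In the residual graph, reachable from S: {S}.
Min-cut edges: S→A (8), S→C (7), S→E (2); capacity 8 + 7 + 2 = 17.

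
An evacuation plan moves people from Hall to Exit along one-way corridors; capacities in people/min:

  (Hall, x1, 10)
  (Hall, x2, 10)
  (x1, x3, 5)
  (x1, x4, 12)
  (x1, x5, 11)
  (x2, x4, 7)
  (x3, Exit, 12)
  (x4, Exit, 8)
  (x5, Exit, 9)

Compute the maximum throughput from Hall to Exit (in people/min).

17

Augment Hall→x1→x3→Exit: bottleneck 5, flow now 5.
Augment Hall→x1→x4→Exit: bottleneck 5, flow now 10.
Augment Hall→x2→x4→Exit: bottleneck 3, flow now 13.
Augment Hall→x2→x4→x1→x5→Exit: bottleneck 4, flow now 17. (uses reverse residual edge)
No augmenting path remains; maximum flow = 17.
In the residual graph, reachable from Hall: {Hall, x2}.
Min-cut edges: Hall→x1 (10), x2→x4 (7); capacity 10 + 7 = 17.
This cut is saturated, so no flow can exceed 17.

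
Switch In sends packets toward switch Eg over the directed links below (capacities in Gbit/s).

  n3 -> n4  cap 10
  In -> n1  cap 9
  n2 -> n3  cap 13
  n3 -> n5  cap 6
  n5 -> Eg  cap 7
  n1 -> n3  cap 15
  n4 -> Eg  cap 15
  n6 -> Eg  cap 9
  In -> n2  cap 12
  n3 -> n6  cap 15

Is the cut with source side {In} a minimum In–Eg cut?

Yes — it is a minimum cut (capacity 21).

Given cut capacity: 9 + 12 = 21.
Augment In→n1→n3→n4→Eg: bottleneck 9, flow now 9.
Augment In→n2→n3→n4→Eg: bottleneck 1, flow now 10.
Augment In→n2→n3→n5→Eg: bottleneck 6, flow now 16.
Augment In→n2→n3→n6→Eg: bottleneck 5, flow now 21.
No augmenting path remains; maximum flow = 21.
Cut capacity 21 equals the max flow, so it is a minimum cut.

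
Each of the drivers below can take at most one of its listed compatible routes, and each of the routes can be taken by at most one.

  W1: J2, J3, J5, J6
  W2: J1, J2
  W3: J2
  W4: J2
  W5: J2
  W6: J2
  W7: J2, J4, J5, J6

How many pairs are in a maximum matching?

Unit-capacity flow: source→left, listed edges, right→sink; max matching = max flow.
Augmenting path W1→J2 (+1); matched 1.
Augmenting path W2→J1 (+1); matched 2.
Augmenting path W7→J4 (+1); matched 3.
Augmenting path W3→J2→W1→J3 (+1); matched 4.
No augmenting path remains; maximum matching = 4.
König certificate: {W1, W2, W7, J2} is a vertex cover of size 4 (every listed pair touches it), so no matching can be larger.

4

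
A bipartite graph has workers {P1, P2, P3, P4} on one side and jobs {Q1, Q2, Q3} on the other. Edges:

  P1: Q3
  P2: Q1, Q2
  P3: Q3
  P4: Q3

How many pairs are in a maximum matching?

Unit-capacity flow: source→left, listed edges, right→sink; max matching = max flow.
Augmenting path P1→Q3 (+1); matched 1.
Augmenting path P2→Q1 (+1); matched 2.
No augmenting path remains; maximum matching = 2.
König certificate: {P2, Q3} is a vertex cover of size 2 (every listed pair touches it), so no matching can be larger.

2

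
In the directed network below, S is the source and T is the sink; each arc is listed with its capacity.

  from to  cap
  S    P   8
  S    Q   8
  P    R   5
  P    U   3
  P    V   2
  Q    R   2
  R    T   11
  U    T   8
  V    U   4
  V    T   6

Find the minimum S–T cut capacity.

Augment S→P→R→T: bottleneck 5, flow now 5.
Augment S→P→U→T: bottleneck 3, flow now 8.
Augment S→Q→R→T: bottleneck 2, flow now 10.
No augmenting path remains; maximum flow = 10.
By max-flow min-cut, the minimum cut capacity equals the max flow.
In the residual graph, reachable from S: {S, Q}.
Min-cut edges: S→P (8), Q→R (2); capacity 8 + 2 = 10.

10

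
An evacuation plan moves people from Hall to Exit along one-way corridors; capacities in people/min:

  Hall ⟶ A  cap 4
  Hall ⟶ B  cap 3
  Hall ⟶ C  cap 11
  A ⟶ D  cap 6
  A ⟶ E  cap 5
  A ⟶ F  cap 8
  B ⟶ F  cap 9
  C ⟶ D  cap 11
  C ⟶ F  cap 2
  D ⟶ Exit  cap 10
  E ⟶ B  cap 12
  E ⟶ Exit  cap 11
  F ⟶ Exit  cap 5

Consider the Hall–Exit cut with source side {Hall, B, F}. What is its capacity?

Edges leaving {Hall, B, F}: Hall→A (4), Hall→C (11), F→Exit (5).
Cut capacity = 4 + 11 + 5 = 20.

20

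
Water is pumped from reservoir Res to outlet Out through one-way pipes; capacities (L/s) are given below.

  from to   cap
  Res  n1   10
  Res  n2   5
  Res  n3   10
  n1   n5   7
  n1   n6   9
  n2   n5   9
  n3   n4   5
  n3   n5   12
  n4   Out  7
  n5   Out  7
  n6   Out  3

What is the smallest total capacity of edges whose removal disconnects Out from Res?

Augment Res→n1→n5→Out: bottleneck 7, flow now 7.
Augment Res→n1→n6→Out: bottleneck 3, flow now 10.
Augment Res→n3→n4→Out: bottleneck 5, flow now 15.
No augmenting path remains; maximum flow = 15.
By max-flow min-cut, the minimum cut capacity equals the max flow.
In the residual graph, reachable from Res: {Res, n1, n2, n3, n5, n6}.
Min-cut edges: n3→n4 (5), n5→Out (7), n6→Out (3); capacity 5 + 7 + 3 = 15.

15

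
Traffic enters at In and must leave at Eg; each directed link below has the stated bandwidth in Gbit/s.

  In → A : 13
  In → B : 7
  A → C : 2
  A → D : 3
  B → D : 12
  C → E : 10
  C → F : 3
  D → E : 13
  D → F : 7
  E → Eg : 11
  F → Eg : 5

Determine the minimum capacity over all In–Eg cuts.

Augment In→A→C→E→Eg: bottleneck 2, flow now 2.
Augment In→A→D→E→Eg: bottleneck 3, flow now 5.
Augment In→B→D→E→Eg: bottleneck 6, flow now 11.
Augment In→B→D→F→Eg: bottleneck 1, flow now 12.
No augmenting path remains; maximum flow = 12.
By max-flow min-cut, the minimum cut capacity equals the max flow.
In the residual graph, reachable from In: {In, A}.
Min-cut edges: In→B (7), A→C (2), A→D (3); capacity 7 + 2 + 3 = 12.

12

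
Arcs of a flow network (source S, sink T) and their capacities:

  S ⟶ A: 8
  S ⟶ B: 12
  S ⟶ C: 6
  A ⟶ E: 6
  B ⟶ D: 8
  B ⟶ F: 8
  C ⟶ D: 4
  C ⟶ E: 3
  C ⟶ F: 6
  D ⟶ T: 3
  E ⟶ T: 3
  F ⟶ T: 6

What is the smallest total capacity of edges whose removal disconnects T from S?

Augment S→A→E→T: bottleneck 3, flow now 3.
Augment S→B→D→T: bottleneck 3, flow now 6.
Augment S→B→F→T: bottleneck 6, flow now 12.
No augmenting path remains; maximum flow = 12.
By max-flow min-cut, the minimum cut capacity equals the max flow.
In the residual graph, reachable from S: {S, A, B, C, D, E, F}.
Min-cut edges: D→T (3), E→T (3), F→T (6); capacity 3 + 3 + 6 = 12.

12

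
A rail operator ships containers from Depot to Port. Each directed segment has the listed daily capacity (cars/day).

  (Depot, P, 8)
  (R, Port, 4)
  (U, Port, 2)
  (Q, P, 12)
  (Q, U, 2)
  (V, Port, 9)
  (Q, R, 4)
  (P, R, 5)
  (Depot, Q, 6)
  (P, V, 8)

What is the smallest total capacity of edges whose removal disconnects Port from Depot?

14

Augment Depot→P→R→Port: bottleneck 4, flow now 4.
Augment Depot→P→V→Port: bottleneck 4, flow now 8.
Augment Depot→Q→U→Port: bottleneck 2, flow now 10.
Augment Depot→Q→P→V→Port: bottleneck 4, flow now 14.
No augmenting path remains; maximum flow = 14.
By max-flow min-cut, the minimum cut capacity equals the max flow.
In the residual graph, reachable from Depot: {Depot}.
Min-cut edges: Depot→P (8), Depot→Q (6); capacity 8 + 6 = 14.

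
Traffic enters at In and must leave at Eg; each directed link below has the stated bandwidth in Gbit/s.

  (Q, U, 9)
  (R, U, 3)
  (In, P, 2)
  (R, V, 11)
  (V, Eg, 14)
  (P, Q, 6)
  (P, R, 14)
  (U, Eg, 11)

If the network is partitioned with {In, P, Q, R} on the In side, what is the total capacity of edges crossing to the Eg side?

Edges leaving {In, P, Q, R}: Q→U (9), R→U (3), R→V (11).
Cut capacity = 9 + 3 + 11 = 23.

23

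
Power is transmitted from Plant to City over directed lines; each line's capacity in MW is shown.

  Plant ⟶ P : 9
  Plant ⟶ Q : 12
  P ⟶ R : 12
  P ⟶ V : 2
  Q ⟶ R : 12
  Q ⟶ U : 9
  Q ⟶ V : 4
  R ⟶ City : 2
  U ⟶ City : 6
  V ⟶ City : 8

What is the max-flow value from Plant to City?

14

Augment Plant→P→R→City: bottleneck 2, flow now 2.
Augment Plant→P→V→City: bottleneck 2, flow now 4.
Augment Plant→Q→U→City: bottleneck 6, flow now 10.
Augment Plant→Q→V→City: bottleneck 4, flow now 14.
No augmenting path remains; maximum flow = 14.
In the residual graph, reachable from Plant: {Plant, P, Q, R, U}.
Min-cut edges: P→V (2), Q→V (4), R→City (2), U→City (6); capacity 2 + 4 + 2 + 6 = 14.
This cut is saturated, so no flow can exceed 14.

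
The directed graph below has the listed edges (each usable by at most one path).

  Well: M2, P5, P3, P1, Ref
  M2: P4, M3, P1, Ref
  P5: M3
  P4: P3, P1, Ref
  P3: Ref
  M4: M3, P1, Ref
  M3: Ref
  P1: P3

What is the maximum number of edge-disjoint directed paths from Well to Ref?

Assign every edge capacity 1; by Menger, the answer equals the max flow.
Path Well→Ref (+1); total 1.
Path Well→M2→Ref (+1); total 2.
Path Well→P3→Ref (+1); total 3.
Path Well→P5→M3→Ref (+1); total 4.
No residual Well→Ref path; max flow = 4.
Certifying cut of size 4: {P3→Ref, Well→M2, Well→P5, Well→Ref}.

4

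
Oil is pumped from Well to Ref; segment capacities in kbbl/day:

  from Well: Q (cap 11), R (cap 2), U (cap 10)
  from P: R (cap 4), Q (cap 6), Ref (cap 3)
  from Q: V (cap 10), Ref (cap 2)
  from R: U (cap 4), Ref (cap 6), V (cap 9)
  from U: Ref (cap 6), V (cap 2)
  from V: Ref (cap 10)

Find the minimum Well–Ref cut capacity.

Augment Well→Q→Ref: bottleneck 2, flow now 2.
Augment Well→R→Ref: bottleneck 2, flow now 4.
Augment Well→U→Ref: bottleneck 6, flow now 10.
Augment Well→Q→V→Ref: bottleneck 9, flow now 19.
Augment Well→U→V→Ref: bottleneck 1, flow now 20.
No augmenting path remains; maximum flow = 20.
By max-flow min-cut, the minimum cut capacity equals the max flow.
In the residual graph, reachable from Well: {Well, Q, U, V}.
Min-cut edges: Well→R (2), Q→Ref (2), U→Ref (6), V→Ref (10); capacity 2 + 2 + 6 + 10 = 20.

20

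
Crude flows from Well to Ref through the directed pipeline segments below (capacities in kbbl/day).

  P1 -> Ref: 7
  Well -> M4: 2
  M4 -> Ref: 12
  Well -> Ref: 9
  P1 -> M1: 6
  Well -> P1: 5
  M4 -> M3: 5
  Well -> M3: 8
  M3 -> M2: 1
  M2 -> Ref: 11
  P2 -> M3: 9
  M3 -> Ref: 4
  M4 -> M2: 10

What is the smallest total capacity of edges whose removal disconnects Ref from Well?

21

Augment Well→Ref: bottleneck 9, flow now 9.
Augment Well→P1→Ref: bottleneck 5, flow now 14.
Augment Well→M4→Ref: bottleneck 2, flow now 16.
Augment Well→M3→Ref: bottleneck 4, flow now 20.
Augment Well→M3→M2→Ref: bottleneck 1, flow now 21.
No augmenting path remains; maximum flow = 21.
By max-flow min-cut, the minimum cut capacity equals the max flow.
In the residual graph, reachable from Well: {Well, M3}.
Min-cut edges: Well→P1 (5), Well→M4 (2), Well→Ref (9), M3→M2 (1), M3→Ref (4); capacity 5 + 2 + 9 + 1 + 4 = 21.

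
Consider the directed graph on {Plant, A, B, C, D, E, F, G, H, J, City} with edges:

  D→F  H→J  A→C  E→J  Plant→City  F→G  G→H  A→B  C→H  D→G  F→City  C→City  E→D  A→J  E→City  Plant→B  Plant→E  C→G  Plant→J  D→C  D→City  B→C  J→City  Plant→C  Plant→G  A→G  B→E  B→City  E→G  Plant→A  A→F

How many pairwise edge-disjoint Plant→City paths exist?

6

Assign every edge capacity 1; by Menger, the answer equals the max flow.
Path Plant→City (+1); total 1.
Path Plant→B→City (+1); total 2.
Path Plant→C→City (+1); total 3.
Path Plant→E→City (+1); total 4.
Path Plant→J→City (+1); total 5.
Path Plant→A→F→City (+1); total 6.
No residual Plant→City path; max flow = 6.
Certifying cut of size 6: {J→City, Plant→A, Plant→B, Plant→C, Plant→City, Plant→E}.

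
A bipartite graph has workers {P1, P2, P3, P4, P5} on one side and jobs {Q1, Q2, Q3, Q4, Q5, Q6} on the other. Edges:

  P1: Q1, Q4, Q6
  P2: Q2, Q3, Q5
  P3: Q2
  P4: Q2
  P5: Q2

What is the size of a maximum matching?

3

Unit-capacity flow: source→left, listed edges, right→sink; max matching = max flow.
Augmenting path P1→Q1 (+1); matched 1.
Augmenting path P2→Q2 (+1); matched 2.
Augmenting path P3→Q2→P2→Q3 (+1); matched 3.
No augmenting path remains; maximum matching = 3.
König certificate: {P1, P2, Q2} is a vertex cover of size 3 (every listed pair touches it), so no matching can be larger.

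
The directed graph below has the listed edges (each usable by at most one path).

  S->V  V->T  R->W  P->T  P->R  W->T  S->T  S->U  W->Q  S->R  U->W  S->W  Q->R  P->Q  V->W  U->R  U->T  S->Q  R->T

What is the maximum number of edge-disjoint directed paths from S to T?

5

Assign every edge capacity 1; by Menger, the answer equals the max flow.
Path S→T (+1); total 1.
Path S→R→T (+1); total 2.
Path S→U→T (+1); total 3.
Path S→V→T (+1); total 4.
Path S→W→T (+1); total 5.
No residual S→T path; max flow = 5.
Certifying cut of size 5: {R→T, S→T, S→U, S→V, W→T}.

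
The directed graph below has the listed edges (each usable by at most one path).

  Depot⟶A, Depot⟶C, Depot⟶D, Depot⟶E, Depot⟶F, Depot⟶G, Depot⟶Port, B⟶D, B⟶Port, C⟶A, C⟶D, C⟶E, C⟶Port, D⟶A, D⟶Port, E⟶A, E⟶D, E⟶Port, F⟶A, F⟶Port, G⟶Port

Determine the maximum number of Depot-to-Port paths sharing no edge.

6

Assign every edge capacity 1; by Menger, the answer equals the max flow.
Path Depot→Port (+1); total 1.
Path Depot→C→Port (+1); total 2.
Path Depot→D→Port (+1); total 3.
Path Depot→E→Port (+1); total 4.
Path Depot→F→Port (+1); total 5.
Path Depot→G→Port (+1); total 6.
No residual Depot→Port path; max flow = 6.
Certifying cut of size 6: {Depot→C, Depot→D, Depot→E, Depot→F, Depot→G, Depot→Port}.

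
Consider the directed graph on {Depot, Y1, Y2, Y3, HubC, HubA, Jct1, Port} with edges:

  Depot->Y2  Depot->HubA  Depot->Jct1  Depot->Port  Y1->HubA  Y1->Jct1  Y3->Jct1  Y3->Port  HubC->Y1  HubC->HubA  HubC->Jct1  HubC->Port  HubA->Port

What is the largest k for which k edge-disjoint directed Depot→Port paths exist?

Assign every edge capacity 1; by Menger, the answer equals the max flow.
Path Depot→Port (+1); total 1.
Path Depot→HubA→Port (+1); total 2.
No residual Depot→Port path; max flow = 2.
Certifying cut of size 2: {Depot→HubA, Depot→Port}.

2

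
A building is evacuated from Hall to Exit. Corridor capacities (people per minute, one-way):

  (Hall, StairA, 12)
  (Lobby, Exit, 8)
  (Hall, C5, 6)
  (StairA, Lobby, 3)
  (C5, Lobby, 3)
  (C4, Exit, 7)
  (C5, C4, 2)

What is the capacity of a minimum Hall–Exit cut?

8

Augment Hall→C5→C4→Exit: bottleneck 2, flow now 2.
Augment Hall→C5→Lobby→Exit: bottleneck 3, flow now 5.
Augment Hall→StairA→Lobby→Exit: bottleneck 3, flow now 8.
No augmenting path remains; maximum flow = 8.
By max-flow min-cut, the minimum cut capacity equals the max flow.
In the residual graph, reachable from Hall: {Hall, C5, StairA}.
Min-cut edges: C5→C4 (2), C5→Lobby (3), StairA→Lobby (3); capacity 2 + 3 + 3 = 8.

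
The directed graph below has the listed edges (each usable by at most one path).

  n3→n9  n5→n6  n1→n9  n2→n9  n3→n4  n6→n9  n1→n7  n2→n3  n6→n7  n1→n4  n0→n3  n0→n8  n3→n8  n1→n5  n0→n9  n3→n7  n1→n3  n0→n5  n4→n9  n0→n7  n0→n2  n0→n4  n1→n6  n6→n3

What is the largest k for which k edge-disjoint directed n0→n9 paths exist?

Assign every edge capacity 1; by Menger, the answer equals the max flow.
Path n0→n9 (+1); total 1.
Path n0→n2→n9 (+1); total 2.
Path n0→n3→n9 (+1); total 3.
Path n0→n4→n9 (+1); total 4.
Path n0→n5→n6→n9 (+1); total 5.
No residual n0→n9 path; max flow = 5.
Certifying cut of size 5: {n0→n2, n0→n3, n0→n4, n0→n5, n0→n9}.

5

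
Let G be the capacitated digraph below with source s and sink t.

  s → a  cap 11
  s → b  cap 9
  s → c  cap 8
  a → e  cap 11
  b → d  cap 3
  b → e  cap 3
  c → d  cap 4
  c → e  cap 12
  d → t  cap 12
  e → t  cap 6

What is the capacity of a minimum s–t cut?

Augment s→a→e→t: bottleneck 6, flow now 6.
Augment s→b→d→t: bottleneck 3, flow now 9.
Augment s→c→d→t: bottleneck 4, flow now 13.
No augmenting path remains; maximum flow = 13.
By max-flow min-cut, the minimum cut capacity equals the max flow.
In the residual graph, reachable from s: {s, a, b, c, e}.
Min-cut edges: b→d (3), c→d (4), e→t (6); capacity 3 + 4 + 6 = 13.

13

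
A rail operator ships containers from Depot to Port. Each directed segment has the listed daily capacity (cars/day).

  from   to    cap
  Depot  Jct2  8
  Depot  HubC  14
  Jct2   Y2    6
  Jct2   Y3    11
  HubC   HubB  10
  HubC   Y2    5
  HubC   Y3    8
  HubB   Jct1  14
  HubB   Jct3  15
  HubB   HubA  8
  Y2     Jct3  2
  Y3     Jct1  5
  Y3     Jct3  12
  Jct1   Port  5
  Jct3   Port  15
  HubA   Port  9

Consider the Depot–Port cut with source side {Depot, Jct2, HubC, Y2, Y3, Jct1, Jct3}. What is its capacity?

30

Edges leaving {Depot, Jct2, HubC, Y2, Y3, Jct1, Jct3}: HubC→HubB (10), Jct1→Port (5), Jct3→Port (15).
Cut capacity = 10 + 5 + 15 = 30.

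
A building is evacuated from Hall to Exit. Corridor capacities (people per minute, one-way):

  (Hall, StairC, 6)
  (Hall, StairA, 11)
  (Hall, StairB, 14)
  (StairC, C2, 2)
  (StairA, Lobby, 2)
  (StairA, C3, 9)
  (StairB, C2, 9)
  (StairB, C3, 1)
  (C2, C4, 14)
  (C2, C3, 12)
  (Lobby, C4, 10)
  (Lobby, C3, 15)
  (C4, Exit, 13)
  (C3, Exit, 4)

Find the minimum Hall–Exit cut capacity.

Augment Hall→StairA→C3→Exit: bottleneck 4, flow now 4.
Augment Hall→StairC→C2→C4→Exit: bottleneck 2, flow now 6.
Augment Hall→StairA→Lobby→C4→Exit: bottleneck 2, flow now 8.
Augment Hall→StairB→C2→C4→Exit: bottleneck 9, flow now 17.
No augmenting path remains; maximum flow = 17.
By max-flow min-cut, the minimum cut capacity equals the max flow.
In the residual graph, reachable from Hall: {Hall, StairC, StairA, StairB, C3}.
Min-cut edges: StairC→C2 (2), StairA→Lobby (2), StairB→C2 (9), C3→Exit (4); capacity 2 + 2 + 9 + 4 = 17.

17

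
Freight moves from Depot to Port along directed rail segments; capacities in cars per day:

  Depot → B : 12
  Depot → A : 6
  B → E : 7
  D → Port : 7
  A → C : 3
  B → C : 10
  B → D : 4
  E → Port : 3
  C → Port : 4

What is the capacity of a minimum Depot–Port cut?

Augment Depot→A→C→Port: bottleneck 3, flow now 3.
Augment Depot→B→C→Port: bottleneck 1, flow now 4.
Augment Depot→B→D→Port: bottleneck 4, flow now 8.
Augment Depot→B→E→Port: bottleneck 3, flow now 11.
No augmenting path remains; maximum flow = 11.
By max-flow min-cut, the minimum cut capacity equals the max flow.
In the residual graph, reachable from Depot: {Depot, A, B, C, E}.
Min-cut edges: B→D (4), C→Port (4), E→Port (3); capacity 4 + 4 + 3 = 11.

11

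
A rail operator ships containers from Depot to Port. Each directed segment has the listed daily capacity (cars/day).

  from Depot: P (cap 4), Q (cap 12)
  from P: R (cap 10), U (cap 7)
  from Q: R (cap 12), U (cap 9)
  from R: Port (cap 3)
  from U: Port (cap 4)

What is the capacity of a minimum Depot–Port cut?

Augment Depot→P→R→Port: bottleneck 3, flow now 3.
Augment Depot→P→U→Port: bottleneck 1, flow now 4.
Augment Depot→Q→U→Port: bottleneck 3, flow now 7.
No augmenting path remains; maximum flow = 7.
By max-flow min-cut, the minimum cut capacity equals the max flow.
In the residual graph, reachable from Depot: {Depot, P, Q, R, U}.
Min-cut edges: R→Port (3), U→Port (4); capacity 3 + 4 = 7.

7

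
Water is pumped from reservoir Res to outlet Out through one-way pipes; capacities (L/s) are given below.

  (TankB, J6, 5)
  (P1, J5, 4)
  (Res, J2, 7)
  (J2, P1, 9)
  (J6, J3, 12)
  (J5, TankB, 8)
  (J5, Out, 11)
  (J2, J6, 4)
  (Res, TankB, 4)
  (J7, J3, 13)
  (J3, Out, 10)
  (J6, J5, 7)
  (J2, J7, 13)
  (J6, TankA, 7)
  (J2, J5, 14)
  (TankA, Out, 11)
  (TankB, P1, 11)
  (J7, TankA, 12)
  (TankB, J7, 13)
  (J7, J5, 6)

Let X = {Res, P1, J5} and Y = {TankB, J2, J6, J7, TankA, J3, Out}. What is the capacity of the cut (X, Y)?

Edges leaving {Res, P1, J5}: Res→TankB (4), Res→J2 (7), J5→TankB (8), J5→Out (11).
Cut capacity = 4 + 7 + 8 + 11 = 30.

30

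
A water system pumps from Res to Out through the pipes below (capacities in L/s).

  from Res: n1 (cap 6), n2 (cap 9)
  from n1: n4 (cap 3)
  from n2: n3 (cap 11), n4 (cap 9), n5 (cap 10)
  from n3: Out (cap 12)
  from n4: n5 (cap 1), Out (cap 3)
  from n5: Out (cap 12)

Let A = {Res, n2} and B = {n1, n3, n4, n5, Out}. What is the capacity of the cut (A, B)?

36

Edges leaving {Res, n2}: Res→n1 (6), n2→n3 (11), n2→n4 (9), n2→n5 (10).
Cut capacity = 6 + 11 + 9 + 10 = 36.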